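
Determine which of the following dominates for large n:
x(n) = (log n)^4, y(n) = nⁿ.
Comparing growth rates:
Growth-rate hierarchy: log n ≺ any polynomial ≺ any exponential cⁿ (c>1) ≺ n! ≺ nⁿ.
super-exponential nⁿ dominates polylogarithmic (log n)^4 asymptotically.

y(n) grows faster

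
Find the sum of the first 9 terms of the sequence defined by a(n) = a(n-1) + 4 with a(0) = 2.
Computing the sequence terms: 2, 6, 10, 14, 18, 22, 26, 30, 34
Adding these values together:

162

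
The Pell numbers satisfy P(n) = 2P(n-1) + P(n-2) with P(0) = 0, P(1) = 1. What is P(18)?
Computing the sequence terms:
0, 1, 2, 5, 12, 29, 70, 169, 408, 985, 2378, 5741, 13860, 33461, 80782, 195025, 470832, 1136689, 2744210

2744210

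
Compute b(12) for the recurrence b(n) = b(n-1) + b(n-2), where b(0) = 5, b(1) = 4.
Computing the sequence terms:
5, 4, 9, 13, 22, 35, 57, 92, 149, 241, 390, 631, 1021

1021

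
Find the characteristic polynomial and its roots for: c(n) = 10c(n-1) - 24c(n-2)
Substitute c(n) = rⁿ and divide through by rⁿ⁻²: r² - 10r + 24 = 0
Factor: (r - 4)(r - 6) = 0, so r = 4, 6.
General solution: c(n) = A·4ⁿ + B·6ⁿ

Characteristic: r² - 10r + 24 = 0, Roots: r = 4, 6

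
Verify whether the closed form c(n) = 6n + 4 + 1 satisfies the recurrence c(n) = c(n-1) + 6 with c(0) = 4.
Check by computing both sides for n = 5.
From the recurrence with c(0) = 4:
  c(0) = 4, c(1) = 10, c(2) = 16, c(3) = 22, c(4) = 28, c(5) = 34
  so the recurrence gives c(5) = 34.
From the proposed closed form c(n) = 6n + 4 + 1:
  c(5) = 35.
The recurrence gives 34 but the closed form gives 35, so the closed form does not satisfy the recurrence.

No, the closed form is incorrect.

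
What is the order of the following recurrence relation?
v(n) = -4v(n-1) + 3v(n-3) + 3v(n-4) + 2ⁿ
The order is the largest lag k for which v(n-k) appears. Here the deepest term is v(n-4) (the 2ⁿ term is non-homogeneous and does not affect the order), so the order is 4.

Order 4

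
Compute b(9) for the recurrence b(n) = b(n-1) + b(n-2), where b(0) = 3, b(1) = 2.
Computing the sequence terms:
3, 2, 5, 7, 12, 19, 31, 50, 81, 131

131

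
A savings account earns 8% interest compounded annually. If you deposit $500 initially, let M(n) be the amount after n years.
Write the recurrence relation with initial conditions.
Each year the balance grows by 8%, i.e. is multiplied by 1 + 8/100 = 1.08, so M(n) = 1.08 × M(n-1). The initial deposit gives M(0) = 500.
Unrolling gives the closed form M(n) = 500 × (1.08)ⁿ.

M(n) = 1.08 × M(n-1), M(0) = 500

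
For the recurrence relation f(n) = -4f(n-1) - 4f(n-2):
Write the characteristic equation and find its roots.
Substitute f(n) = rⁿ and divide through by rⁿ⁻²: r² + 4r + 4 = 0
Factor: (r + 2)² = 0, so r = -2 (double root).
General solution: f(n) = (A + Bn)·(-2)ⁿ

Characteristic: r² + 4r + 4 = 0, Roots: r = -2 (double root)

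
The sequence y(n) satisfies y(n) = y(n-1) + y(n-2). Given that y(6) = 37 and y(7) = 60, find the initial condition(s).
Work backwards using y(k) = y(k+2) - y(k+1):
y(5) = y(7) - y(6) = 60 - 37 = 23
y(4) = y(6) - y(5) = 37 - 23 = 14
y(3) = y(5) - y(4) = 23 - 14 = 9
y(2) = y(4) - y(3) = 14 - 9 = 5
y(1) = y(3) - y(2) = 9 - 5 = 4
y(0) = y(2) - y(1) = 5 - 4 = 1

y(0) = 1, y(1) = 4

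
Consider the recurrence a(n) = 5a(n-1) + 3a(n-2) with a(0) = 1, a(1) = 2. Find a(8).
Computing the sequence terms:
1, 2, 13, 71, 394, 2183, 12097, 67034, 371461

371461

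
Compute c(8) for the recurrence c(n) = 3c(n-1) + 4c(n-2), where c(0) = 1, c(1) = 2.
Computing the sequence terms:
1, 2, 10, 38, 154, 614, 2458, 9830, 39322

39322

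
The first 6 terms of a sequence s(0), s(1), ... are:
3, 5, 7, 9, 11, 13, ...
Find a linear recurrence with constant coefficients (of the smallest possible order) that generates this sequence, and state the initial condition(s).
Look for the lowest-order linear relation among consecutive terms.
Observation: consecutive differences are constant (= 2).
Check at n=2: 1·5 + 2 = 7. ✓

s(n) = s(n-1) + 2, s(0) = 3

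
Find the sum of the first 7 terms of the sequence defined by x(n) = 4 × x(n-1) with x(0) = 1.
Computing the sequence terms: 1, 4, 16, 64, 256, 1024, 4096
Adding these values together:

5461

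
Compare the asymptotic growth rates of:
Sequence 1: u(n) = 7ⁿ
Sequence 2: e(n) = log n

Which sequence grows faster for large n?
Comparing growth rates:
Growth-rate hierarchy: log n ≺ any polynomial ≺ any exponential cⁿ (c>1) ≺ n! ≺ nⁿ.
exponential base 7 dominates logarithmic asymptotically.

u(n) grows faster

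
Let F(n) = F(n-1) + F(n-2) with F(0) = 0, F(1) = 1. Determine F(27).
Computing the sequence terms:
0, 1, 1, 2, 3, 5, 8, 13, 21, 34, 55, 89, 144, 233, 377, 610, 987, 1597, 2584, 4181, 6765, 10946, 17711, 28657, 46368, 75025, 121393, 196418

196418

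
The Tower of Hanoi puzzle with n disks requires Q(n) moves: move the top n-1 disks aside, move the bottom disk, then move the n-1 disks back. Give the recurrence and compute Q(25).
Moving n disks = move the top n-1 disks aside (Q(n-1) moves) + move the largest disk (1 move) + move the n-1 disks back on top (Q(n-1) moves), so Q(n) = 2Q(n-1) + 1, with Q(1) = 1 (a single disk takes one move).
First terms: 1, 3, 7, 15, 31, 63, … — each is one less than a power of 2. Indeed Q(n) + 1 = 2(Q(n-1) + 1) with Q(1) + 1 = 2, so Q(n) + 1 = 2ⁿ and Q(n) = 2ⁿ - 1.
Hence Q(25) = 2^25 - 1 = 33554432 - 1 = 33554431.

Q(n) = 2Q(n-1) + 1, Q(1) = 1; Q(25) = 33554431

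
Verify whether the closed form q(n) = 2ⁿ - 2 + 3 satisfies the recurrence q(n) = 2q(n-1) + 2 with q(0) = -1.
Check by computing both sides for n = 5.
From the recurrence with q(0) = -1:
  q(0) = -1, q(1) = 0, q(2) = 2, q(3) = 6, q(4) = 14, q(5) = 30
  so the recurrence gives q(5) = 30.
From the proposed closed form q(n) = 2ⁿ - 2 + 3:
  q(5) = 33.
The recurrence gives 30 but the closed form gives 33, so the closed form does not satisfy the recurrence.

No, the closed form is incorrect.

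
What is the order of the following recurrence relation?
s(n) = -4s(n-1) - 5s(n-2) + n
The order is the largest lag k for which s(n-k) appears. Here the deepest term is s(n-2) (the n term is non-homogeneous and does not affect the order), so the order is 2.

Order 2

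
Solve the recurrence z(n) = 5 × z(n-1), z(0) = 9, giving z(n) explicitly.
Recurrence: z(n) = 5 × z(n-1), initial: z(0) = 9.
Each term is 5 times the previous, so this is geometric with ratio 5. After n steps: z(n) = z(0)·5ⁿ = 9·5ⁿ.

z(n) = 9·5ⁿ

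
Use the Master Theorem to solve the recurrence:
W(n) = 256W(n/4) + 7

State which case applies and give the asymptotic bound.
Master Theorem template: W(n) = a·W(n/b) + f(n).
Here: a=256, b=4, f(n)=7
Compute log_b(a) = log_4(256) = 4.
f(n) = 7 = O(n^(4-ε)) with ε = 4. Case 1: W(n) = Θ(n^log_b(a)) = Θ(n^4).

Case 1: W(n) = Θ(n^4)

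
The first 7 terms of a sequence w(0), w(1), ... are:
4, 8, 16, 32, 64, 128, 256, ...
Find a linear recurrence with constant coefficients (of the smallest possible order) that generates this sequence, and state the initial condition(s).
Look for the lowest-order linear relation among consecutive terms.
Observation: each term is 2× the previous.
Check at n=2: 2·8 = 16. ✓

w(n) = 2 × w(n-1), w(0) = 4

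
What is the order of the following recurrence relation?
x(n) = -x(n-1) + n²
The order is the largest lag k for which x(n-k) appears. Here the deepest term is x(n-1) (the n² term is non-homogeneous and does not affect the order), so the order is 1.

Order 1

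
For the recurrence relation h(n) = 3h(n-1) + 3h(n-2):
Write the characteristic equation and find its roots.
Substitute h(n) = rⁿ and divide through by rⁿ⁻²: r² - 3r - 3 = 0
Discriminant: 3² + 4·3 = 21, not a perfect square, so by the quadratic formula r = (3 ± √21)/2.
General solution: h(n) = A·r₁ⁿ + B·r₂ⁿ where r₁,r₂ = (3 ± √21)/2

Characteristic: r² - 3r - 3 = 0, Roots: r = (3 ± √21)/2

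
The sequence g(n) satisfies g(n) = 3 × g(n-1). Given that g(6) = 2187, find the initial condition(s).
In general g(n) = 3ⁿ · g(0). At n = 6: g(0) = g(6) / 3^6 = 2187 / 729 = 3.

g(0) = 3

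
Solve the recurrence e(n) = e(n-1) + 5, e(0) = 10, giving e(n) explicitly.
Recurrence: e(n) = e(n-1) + 5, initial: e(0) = 10.
Each step adds 5, so e(n) = e(0) + 5n = 5n + 10.

e(n) = 5n + 10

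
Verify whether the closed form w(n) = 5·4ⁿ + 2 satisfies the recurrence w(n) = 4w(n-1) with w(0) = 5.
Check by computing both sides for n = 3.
From the recurrence with w(0) = 5:
  w(0) = 5, w(1) = 20, w(2) = 80, w(3) = 320
  so the recurrence gives w(3) = 320.
From the proposed closed form w(n) = 5·4ⁿ + 2:
  w(3) = 322.
The recurrence gives 320 but the closed form gives 322, so the closed form does not satisfy the recurrence.

No, the closed form is incorrect.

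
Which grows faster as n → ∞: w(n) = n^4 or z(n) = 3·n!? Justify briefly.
Comparing growth rates:
Growth-rate hierarchy: log n ≺ any polynomial ≺ any exponential cⁿ (c>1) ≺ n! ≺ nⁿ.
factorial dominates polynomial degree 4 asymptotically.

z(n) grows faster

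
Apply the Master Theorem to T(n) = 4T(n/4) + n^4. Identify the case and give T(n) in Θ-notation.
Master Theorem template: T(n) = a·T(n/b) + f(n).
Here: a=4, b=4, f(n)=n^4
Compute log_b(a) = log_4(4) = 1.
f(n) = n^4 = Ω(n^(1+ε)) with ε = 3, and the regularity condition holds (a·f(n/b) = (a/b^4)·f(n) with a/b^4 = 4^-3 < 1). Case 3: T(n) = Θ(f(n)) = Θ(n^4).

Case 3: T(n) = Θ(n^4)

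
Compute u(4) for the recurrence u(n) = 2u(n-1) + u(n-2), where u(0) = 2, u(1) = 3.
Computing the sequence terms:
2, 3, 8, 19, 46

46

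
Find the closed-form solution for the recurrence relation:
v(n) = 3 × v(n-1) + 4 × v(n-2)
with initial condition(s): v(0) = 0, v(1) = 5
Recurrence: v(n) = 3 × v(n-1) + 4 × v(n-2), initial: v(0) = 0, v(1) = 5.
Characteristic equation: r² - 3r - 4 = 0, which factors as (r - 4)(r + 1) = 0, so r = 4, -1. General solution v(n) = A·4ⁿ + B·(-1)ⁿ. From v(0) = 0: A + B = 0. From v(1) = 5: 4A - 1B = 5. Solving gives A = 1, B = -1.

v(n) = 4ⁿ - (-1)ⁿ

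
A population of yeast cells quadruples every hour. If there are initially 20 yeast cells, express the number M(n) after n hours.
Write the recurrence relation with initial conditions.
Each hour multiplies the count by 4, so the count after n hours depends only on the count after n-1 hours: M(n) = 4 × M(n-1). The starting count gives M(0) = 20.
Unrolling n times gives the closed form M(n) = 20 × 4ⁿ.

M(n) = 4 × M(n-1), M(0) = 20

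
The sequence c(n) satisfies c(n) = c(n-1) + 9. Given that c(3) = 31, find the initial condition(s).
c(3) = c(0) + 3·9, so c(0) = 31 - 27 = 4.

c(0) = 4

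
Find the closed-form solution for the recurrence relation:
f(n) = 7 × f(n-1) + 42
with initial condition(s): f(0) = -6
Recurrence: f(n) = 7 × f(n-1) + 42, initial: f(0) = -6.
Try f(n) = A·7ⁿ + C. Substituting: A·7ⁿ + C = 7(A·7ⁿ⁻¹ + C) + 42 = A·7ⁿ + 7C + 42, so C = 7C + 42, giving C = -7. Then f(0) = A - 7 = -6 gives A = 1.

f(n) = 7ⁿ - 7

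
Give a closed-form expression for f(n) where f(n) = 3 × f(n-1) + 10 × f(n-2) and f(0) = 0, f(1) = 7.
Recurrence: f(n) = 3 × f(n-1) + 10 × f(n-2), initial: f(0) = 0, f(1) = 7.
Characteristic equation: r² - 3r - 10 = 0, which factors as (r - 5)(r + 2) = 0, so r = 5, -2. General solution f(n) = A·5ⁿ + B·(-2)ⁿ. From f(0) = 0: A + B = 0. From f(1) = 7: 5A - 2B = 7. Solving gives A = 1, B = -1.

f(n) = 5ⁿ - (-2)ⁿ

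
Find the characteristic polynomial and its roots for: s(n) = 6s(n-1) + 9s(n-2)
Substitute s(n) = rⁿ and divide through by rⁿ⁻²: r² - 6r - 9 = 0
Discriminant: 6² + 4·9 = 72, not a perfect square, so by the quadratic formula r = (6 ± √72)/2.
General solution: s(n) = A·r₁ⁿ + B·r₂ⁿ where r₁,r₂ = (6 ± √72)/2

Characteristic: r² - 6r - 9 = 0, Roots: r = (6 ± √72)/2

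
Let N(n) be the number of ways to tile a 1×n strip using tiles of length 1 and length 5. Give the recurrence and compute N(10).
Condition on the last tile: it has length 1 (leaving a 1×(n-1) strip) or length 5 (leaving a 1×(n-5) strip), so N(n) = N(n-1) + N(n-5) (order-5 linear recurrence).
For 0 ≤ i < 5 only unit tiles fit, so N(i) = 1.
Iterating the recurrence: N(5) = 2, N(6) = 3, N(7) = 4, N(8) = 5, N(9) = 6, N(10) = 8.

N(n) = N(n-1) + N(n-5), with N(i) = 1 for 0 ≤ i < 5; N(10) = 8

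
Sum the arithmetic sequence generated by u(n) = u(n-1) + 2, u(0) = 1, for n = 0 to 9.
Computing the sequence terms: 1, 3, 5, 7, 9, 11, 13, 15, 17, 19
Adding these values together:

100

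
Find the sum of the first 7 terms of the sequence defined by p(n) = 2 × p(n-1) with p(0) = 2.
Computing the sequence terms: 2, 4, 8, 16, 32, 64, 128
Adding these values together:

254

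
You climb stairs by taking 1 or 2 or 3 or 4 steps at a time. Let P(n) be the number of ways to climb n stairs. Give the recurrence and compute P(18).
Condition on the size of the last step (1 to 4): before it there were n-1, …, n-4 stairs climbed, and these cases are disjoint, so P(n) = P(n-1) + P(n-2) + P(n-3) + P(n-4) (order-4 linear recurrence).
Initial conditions by direct count (compositions of i into parts ≤ 4): P(1) = 1; P(2) = 2; P(3) = 4; P(4) = 8.
Iterating the recurrence: P(5) = 15, P(6) = 29, P(7) = 56, P(8) = 108, P(9) = 208, P(10) = 401, P(11) = 773, P(12) = 1490, P(13) = 2872, P(14) = 5536, P(15) = 10671, P(16) = 20569, P(17) = 39648, P(18) = 76424.

P(n) = P(n-1) + P(n-2) + P(n-3) + P(n-4), P(1) = 1, P(2) = 2, P(3) = 4, P(4) = 8; P(18) = 76424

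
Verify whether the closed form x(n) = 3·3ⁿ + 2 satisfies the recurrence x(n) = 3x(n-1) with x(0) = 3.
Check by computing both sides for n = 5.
From the recurrence with x(0) = 3:
  x(0) = 3, x(1) = 9, x(2) = 27, x(3) = 81, x(4) = 243, x(5) = 729
  so the recurrence gives x(5) = 729.
From the proposed closed form x(n) = 3·3ⁿ + 2:
  x(5) = 731.
The recurrence gives 729 but the closed form gives 731, so the closed form does not satisfy the recurrence.

No, the closed form is incorrect.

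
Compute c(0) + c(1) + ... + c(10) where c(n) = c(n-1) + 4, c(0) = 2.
Computing the sequence terms: 2, 6, 10, 14, 18, 22, 26, 30, 34, 38, 42
Adding these values together:

242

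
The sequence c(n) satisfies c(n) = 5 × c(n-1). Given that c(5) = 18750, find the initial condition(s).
In general c(n) = 5ⁿ · c(0). At n = 5: c(0) = c(5) / 5^5 = 18750 / 3125 = 6.

c(0) = 6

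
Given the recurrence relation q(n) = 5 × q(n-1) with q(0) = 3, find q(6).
Computing step by step:
q(0) = 3
q(1) = 5 × 3 = 15
q(2) = 5 × 15 = 75
q(3) = 5 × 75 = 375
q(4) = 5 × 375 = 1875
q(5) = 5 × 1875 = 9375
q(6) = 5 × 9375 = 46875

46875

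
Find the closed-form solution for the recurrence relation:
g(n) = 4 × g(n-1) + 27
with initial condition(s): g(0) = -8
Recurrence: g(n) = 4 × g(n-1) + 27, initial: g(0) = -8.
Try g(n) = A·4ⁿ + C. Substituting: A·4ⁿ + C = 4(A·4ⁿ⁻¹ + C) + 27 = A·4ⁿ + 4C + 27, so C = 4C + 27, giving C = -9. Then g(0) = A - 9 = -8 gives A = 1.

g(n) = 4ⁿ - 9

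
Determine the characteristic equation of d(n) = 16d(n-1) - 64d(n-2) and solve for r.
Substitute d(n) = rⁿ and divide through by rⁿ⁻²: r² - 16r + 64 = 0
Factor: (r - 8)² = 0, so r = 8 (double root).
General solution: d(n) = (A + Bn)·8ⁿ

Characteristic: r² - 16r + 64 = 0, Roots: r = 8 (double root)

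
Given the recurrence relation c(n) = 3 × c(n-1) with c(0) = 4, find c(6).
Computing step by step:
c(0) = 4
c(1) = 3 × 4 = 12
c(2) = 3 × 12 = 36
c(3) = 3 × 36 = 108
c(4) = 3 × 108 = 324
c(5) = 3 × 324 = 972
c(6) = 3 × 972 = 2916

2916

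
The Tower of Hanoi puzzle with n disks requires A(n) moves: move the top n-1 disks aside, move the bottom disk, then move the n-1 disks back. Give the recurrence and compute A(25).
Moving n disks = move the top n-1 disks aside (A(n-1) moves) + move the largest disk (1 move) + move the n-1 disks back on top (A(n-1) moves), so A(n) = 2A(n-1) + 1, with A(1) = 1 (a single disk takes one move).
First terms: 1, 3, 7, 15, 31, 63, … — each is one less than a power of 2. Indeed A(n) + 1 = 2(A(n-1) + 1) with A(1) + 1 = 2, so A(n) + 1 = 2ⁿ and A(n) = 2ⁿ - 1.
Hence A(25) = 2^25 - 1 = 33554432 - 1 = 33554431.

A(n) = 2A(n-1) + 1, A(1) = 1; A(25) = 33554431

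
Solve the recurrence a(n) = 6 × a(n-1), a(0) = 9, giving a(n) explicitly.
Recurrence: a(n) = 6 × a(n-1), initial: a(0) = 9.
Each term is 6 times the previous, so this is geometric with ratio 6. After n steps: a(n) = a(0)·6ⁿ = 9·6ⁿ.

a(n) = 9·6ⁿ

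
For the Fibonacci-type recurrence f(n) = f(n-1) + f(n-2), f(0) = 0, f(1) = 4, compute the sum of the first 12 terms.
Computing the sequence terms: 0, 4, 4, 8, 12, 20, 32, 52, 84, 136, 220, 356
Adding these values together:

928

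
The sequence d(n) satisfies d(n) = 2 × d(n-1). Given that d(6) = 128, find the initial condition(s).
In general d(n) = 2ⁿ · d(0). At n = 6: d(0) = d(6) / 2^6 = 128 / 64 = 2.

d(0) = 2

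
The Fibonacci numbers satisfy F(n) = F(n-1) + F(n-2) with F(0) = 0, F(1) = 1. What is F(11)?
Computing the sequence terms:
0, 1, 1, 2, 3, 5, 8, 13, 21, 34, 55, 89

89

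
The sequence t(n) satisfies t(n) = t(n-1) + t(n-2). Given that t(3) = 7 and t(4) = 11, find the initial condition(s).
Work backwards using t(k) = t(k+2) - t(k+1):
t(2) = t(4) - t(3) = 11 - 7 = 4
t(1) = t(3) - t(2) = 7 - 4 = 3
t(0) = t(2) - t(1) = 4 - 3 = 1

t(0) = 1, t(1) = 3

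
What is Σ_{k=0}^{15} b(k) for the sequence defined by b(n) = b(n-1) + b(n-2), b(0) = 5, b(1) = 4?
Computing the sequence terms: 5, 4, 9, 13, 22, 35, 57, 92, 149, 241, 390, 631, 1021, 1652, 2673, 4325
Adding these values together:

11319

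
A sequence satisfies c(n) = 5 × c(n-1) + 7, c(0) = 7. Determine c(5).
Computing step by step:
c(0) = 7
c(1) = 5 × 7 + 7 = 42
c(2) = 5 × 42 + 7 = 217
c(3) = 5 × 217 + 7 = 1092
c(4) = 5 × 1092 + 7 = 5467
c(5) = 5 × 5467 + 7 = 27342

27342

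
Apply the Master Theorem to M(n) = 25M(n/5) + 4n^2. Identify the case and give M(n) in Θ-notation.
Master Theorem template: M(n) = a·M(n/b) + f(n).
Here: a=25, b=5, f(n)=4n^2
Compute log_b(a) = log_5(25) = 2.
f(n) = 4n^2 = Θ(n^2). Case 2: M(n) = Θ(n^2 log n).

Case 2: M(n) = Θ(n^2 log n)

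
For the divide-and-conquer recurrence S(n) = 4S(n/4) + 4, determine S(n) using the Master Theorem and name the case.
Master Theorem template: S(n) = a·S(n/b) + f(n).
Here: a=4, b=4, f(n)=4
Compute log_b(a) = log_4(4) = 1.
f(n) = 4 = O(n^(1-ε)) with ε = 1. Case 1: S(n) = Θ(n^log_b(a)) = Θ(n).

Case 1: S(n) = Θ(n)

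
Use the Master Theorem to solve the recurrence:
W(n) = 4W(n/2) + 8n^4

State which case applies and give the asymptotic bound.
Master Theorem template: W(n) = a·W(n/b) + f(n).
Here: a=4, b=2, f(n)=8n^4
Compute log_b(a) = log_2(4) = 2.
f(n) = 8n^4 = Ω(n^(2+ε)) with ε = 2, and the regularity condition holds (a·f(n/b) = (a/b^4)·f(n) with a/b^4 = 2^-2 < 1). Case 3: W(n) = Θ(f(n)) = Θ(n^4).

Case 3: W(n) = Θ(n^4)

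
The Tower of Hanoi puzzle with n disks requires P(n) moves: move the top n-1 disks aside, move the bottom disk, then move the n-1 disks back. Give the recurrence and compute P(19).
Moving n disks = move the top n-1 disks aside (P(n-1) moves) + move the largest disk (1 move) + move the n-1 disks back on top (P(n-1) moves), so P(n) = 2P(n-1) + 1, with P(1) = 1 (a single disk takes one move).
First terms: 1, 3, 7, 15, 31, 63, … — each is one less than a power of 2. Indeed P(n) + 1 = 2(P(n-1) + 1) with P(1) + 1 = 2, so P(n) + 1 = 2ⁿ and P(n) = 2ⁿ - 1.
Hence P(19) = 2^19 - 1 = 524288 - 1 = 524287.

P(n) = 2P(n-1) + 1, P(1) = 1; P(19) = 524287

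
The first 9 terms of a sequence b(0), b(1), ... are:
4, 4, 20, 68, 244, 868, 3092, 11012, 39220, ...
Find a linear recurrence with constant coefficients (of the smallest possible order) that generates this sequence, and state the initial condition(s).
Look for the lowest-order linear relation among consecutive terms.
Observation: b(n) - 3·b(n-1) - (2)·b(n-2) = 0 holds for the shown terms, and no order-1 relation b(n) = α·b(n-1) + β fits.
Check at n=3: 3·20 + (2)·4 = 68. ✓

b(n) = 3b(n-1) + 2b(n-2), b(0) = 4, b(1) = 4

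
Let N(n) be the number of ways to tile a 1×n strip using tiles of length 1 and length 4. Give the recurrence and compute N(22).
Condition on the last tile: it has length 1 (leaving a 1×(n-1) strip) or length 4 (leaving a 1×(n-4) strip), so N(n) = N(n-1) + N(n-4) (order-4 linear recurrence).
For 0 ≤ i < 4 only unit tiles fit, so N(i) = 1.
Iterating the recurrence: N(4) = 2, N(5) = 3, N(6) = 4, N(7) = 5, N(8) = 7, N(9) = 10, N(10) = 14, N(11) = 19, N(12) = 26, N(13) = 36, N(14) = 50, N(15) = 69, N(16) = 95, N(17) = 131, N(18) = 181, N(19) = 250, N(20) = 345, N(21) = 476, N(22) = 657.

N(n) = N(n-1) + N(n-4), with N(i) = 1 for 0 ≤ i < 4; N(22) = 657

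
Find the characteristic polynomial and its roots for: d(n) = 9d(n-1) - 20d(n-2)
Substitute d(n) = rⁿ and divide through by rⁿ⁻²: r² - 9r + 20 = 0
Factor: (r - 5)(r - 4) = 0, so r = 5, 4.
General solution: d(n) = A·5ⁿ + B·4ⁿ

Characteristic: r² - 9r + 20 = 0, Roots: r = 5, 4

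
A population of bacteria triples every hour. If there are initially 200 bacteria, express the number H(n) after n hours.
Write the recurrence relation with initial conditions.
Each hour multiplies the count by 3, so the count after n hours depends only on the count after n-1 hours: H(n) = 3 × H(n-1). The starting count gives H(0) = 200.
Unrolling n times gives the closed form H(n) = 200 × 3ⁿ.

H(n) = 3 × H(n-1), H(0) = 200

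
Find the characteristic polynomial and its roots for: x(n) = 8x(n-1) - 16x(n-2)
Substitute x(n) = rⁿ and divide through by rⁿ⁻²: r² - 8r + 16 = 0
Factor: (r - 4)² = 0, so r = 4 (double root).
General solution: x(n) = (A + Bn)·4ⁿ

Characteristic: r² - 8r + 16 = 0, Roots: r = 4 (double root)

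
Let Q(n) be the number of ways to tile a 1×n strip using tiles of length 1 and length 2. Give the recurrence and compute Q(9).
Condition on the last tile: it has length 1 (leaving a 1×(n-1) strip) or length 2 (leaving a 1×(n-2) strip), so Q(n) = Q(n-1) + Q(n-2) (order-2 linear recurrence).
For 0 ≤ i < 2 only unit tiles fit, so Q(i) = 1.
Iterating the recurrence: Q(2) = 2, Q(3) = 3, Q(4) = 5, Q(5) = 8, Q(6) = 13, Q(7) = 21, Q(8) = 34, Q(9) = 55.

Q(n) = Q(n-1) + Q(n-2), with Q(i) = 1 for 0 ≤ i < 2; Q(9) = 55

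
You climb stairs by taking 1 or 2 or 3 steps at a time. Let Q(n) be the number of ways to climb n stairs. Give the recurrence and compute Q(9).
Condition on the size of the last step (1 to 3): before it there were n-1, …, n-3 stairs climbed, and these cases are disjoint, so Q(n) = Q(n-1) + Q(n-2) + Q(n-3) (order-3 linear recurrence).
Initial conditions by direct count (compositions of i into parts ≤ 3): Q(1) = 1; Q(2) = 2; Q(3) = 4.
Iterating the recurrence: Q(4) = 7, Q(5) = 13, Q(6) = 24, Q(7) = 44, Q(8) = 81, Q(9) = 149.

Q(n) = Q(n-1) + Q(n-2) + Q(n-3), Q(1) = 1, Q(2) = 2, Q(3) = 4; Q(9) = 149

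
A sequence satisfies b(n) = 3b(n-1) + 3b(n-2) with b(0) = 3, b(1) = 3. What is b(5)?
Computing the sequence terms:
3, 3, 18, 63, 243, 918

918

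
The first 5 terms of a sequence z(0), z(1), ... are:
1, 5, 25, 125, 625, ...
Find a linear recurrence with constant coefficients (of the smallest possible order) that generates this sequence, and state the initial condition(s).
Look for the lowest-order linear relation among consecutive terms.
Observation: each term is 5× the previous.
Check at n=2: 5·5 = 25. ✓

z(n) = 5 × z(n-1), z(0) = 1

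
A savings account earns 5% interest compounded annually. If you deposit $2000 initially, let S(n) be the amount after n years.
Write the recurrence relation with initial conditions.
Each year the balance grows by 5%, i.e. is multiplied by 1 + 5/100 = 1.05, so S(n) = 1.05 × S(n-1). The initial deposit gives S(0) = 2000.
Unrolling gives the closed form S(n) = 2000 × (1.05)ⁿ.

S(n) = 1.05 × S(n-1), S(0) = 2000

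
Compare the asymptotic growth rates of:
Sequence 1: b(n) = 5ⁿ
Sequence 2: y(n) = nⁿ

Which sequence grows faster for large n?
Comparing growth rates:
Growth-rate hierarchy: log n ≺ any polynomial ≺ any exponential cⁿ (c>1) ≺ n! ≺ nⁿ.
super-exponential nⁿ dominates exponential base 5 asymptotically.

y(n) grows faster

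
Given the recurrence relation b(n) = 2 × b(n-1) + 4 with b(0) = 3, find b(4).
Computing step by step:
b(0) = 3
b(1) = 2 × 3 + 4 = 10
b(2) = 2 × 10 + 4 = 24
b(3) = 2 × 24 + 4 = 52
b(4) = 2 × 52 + 4 = 108

108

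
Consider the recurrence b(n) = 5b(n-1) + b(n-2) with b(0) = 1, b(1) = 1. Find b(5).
Computing the sequence terms:
1, 1, 6, 31, 161, 836

836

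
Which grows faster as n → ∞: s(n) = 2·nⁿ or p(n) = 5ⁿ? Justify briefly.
Comparing growth rates:
Growth-rate hierarchy: log n ≺ any polynomial ≺ any exponential cⁿ (c>1) ≺ n! ≺ nⁿ.
super-exponential nⁿ dominates exponential base 5 asymptotically.

s(n) grows faster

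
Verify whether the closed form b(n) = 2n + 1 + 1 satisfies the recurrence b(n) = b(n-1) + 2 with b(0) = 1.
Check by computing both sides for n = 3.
From the recurrence with b(0) = 1:
  b(0) = 1, b(1) = 3, b(2) = 5, b(3) = 7
  so the recurrence gives b(3) = 7.
From the proposed closed form b(n) = 2n + 1 + 1:
  b(3) = 8.
The recurrence gives 7 but the closed form gives 8, so the closed form does not satisfy the recurrence.

No, the closed form is incorrect.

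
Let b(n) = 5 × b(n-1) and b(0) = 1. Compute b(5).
Computing step by step:
b(0) = 1
b(1) = 5 × 1 = 5
b(2) = 5 × 5 = 25
b(3) = 5 × 25 = 125
b(4) = 5 × 125 = 625
b(5) = 5 × 625 = 3125

3125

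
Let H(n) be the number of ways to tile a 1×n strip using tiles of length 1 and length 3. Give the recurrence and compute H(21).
Condition on the last tile: it has length 1 (leaving a 1×(n-1) strip) or length 3 (leaving a 1×(n-3) strip), so H(n) = H(n-1) + H(n-3) (order-3 linear recurrence).
For 0 ≤ i < 3 only unit tiles fit, so H(i) = 1.
Iterating the recurrence: H(3) = 2, H(4) = 3, H(5) = 4, H(6) = 6, H(7) = 9, H(8) = 13, H(9) = 19, H(10) = 28, H(11) = 41, H(12) = 60, H(13) = 88, H(14) = 129, H(15) = 189, H(16) = 277, H(17) = 406, H(18) = 595, H(19) = 872, H(20) = 1278, H(21) = 1873.

H(n) = H(n-1) + H(n-3), with H(i) = 1 for 0 ≤ i < 3; H(21) = 1873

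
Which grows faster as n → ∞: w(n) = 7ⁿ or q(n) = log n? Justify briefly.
Comparing growth rates:
Growth-rate hierarchy: log n ≺ any polynomial ≺ any exponential cⁿ (c>1) ≺ n! ≺ nⁿ.
exponential base 7 dominates logarithmic asymptotically.

w(n) grows faster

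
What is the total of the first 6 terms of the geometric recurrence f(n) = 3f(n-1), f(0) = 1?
Computing the sequence terms: 1, 3, 9, 27, 81, 243
Adding these values together:

364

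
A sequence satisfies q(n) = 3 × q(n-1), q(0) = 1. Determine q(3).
Computing step by step:
q(0) = 1
q(1) = 3 × 1 = 3
q(2) = 3 × 3 = 9
q(3) = 3 × 9 = 27

27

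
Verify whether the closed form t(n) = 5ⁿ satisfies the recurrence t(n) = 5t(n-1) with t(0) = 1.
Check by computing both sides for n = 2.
From the recurrence with t(0) = 1:
  t(0) = 1, t(1) = 5, t(2) = 25
  so the recurrence gives t(2) = 25.
From the proposed closed form t(n) = 5ⁿ:
  t(2) = 25.
Both sides give 25 at n = 2, and the initial condition(s) match, so the closed form is consistent.

Yes, the closed form is correct.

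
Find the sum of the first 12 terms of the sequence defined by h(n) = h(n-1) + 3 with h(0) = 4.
Computing the sequence terms: 4, 7, 10, 13, 16, 19, 22, 25, 28, 31, 34, 37
Adding these values together:

246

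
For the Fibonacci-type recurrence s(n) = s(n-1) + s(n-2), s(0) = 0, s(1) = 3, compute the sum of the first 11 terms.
Computing the sequence terms: 0, 3, 3, 6, 9, 15, 24, 39, 63, 102, 165
Adding these values together:

429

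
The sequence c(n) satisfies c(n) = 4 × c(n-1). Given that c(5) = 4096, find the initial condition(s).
In general c(n) = 4ⁿ · c(0). At n = 5: c(0) = c(5) / 4^5 = 4096 / 1024 = 4.

c(0) = 4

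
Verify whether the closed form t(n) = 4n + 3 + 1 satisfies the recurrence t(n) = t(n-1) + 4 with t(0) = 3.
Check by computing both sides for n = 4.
From the recurrence with t(0) = 3:
  t(0) = 3, t(1) = 7, t(2) = 11, t(3) = 15, t(4) = 19
  so the recurrence gives t(4) = 19.
From the proposed closed form t(n) = 4n + 3 + 1:
  t(4) = 20.
The recurrence gives 19 but the closed form gives 20, so the closed form does not satisfy the recurrence.

No, the closed form is incorrect.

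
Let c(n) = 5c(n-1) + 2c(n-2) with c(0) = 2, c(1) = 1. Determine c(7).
Computing the sequence terms:
2, 1, 9, 47, 253, 1359, 7301, 39223

39223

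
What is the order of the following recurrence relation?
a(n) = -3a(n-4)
The order is the largest lag k for which a(n-k) appears. Here the deepest term is a(n-4), so the order is 4.

Order 4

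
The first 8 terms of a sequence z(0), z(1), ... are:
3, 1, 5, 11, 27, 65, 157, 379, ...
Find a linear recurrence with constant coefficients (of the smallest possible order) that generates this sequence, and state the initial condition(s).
Look for the lowest-order linear relation among consecutive terms.
Observation: z(n) - 2·z(n-1) - (1)·z(n-2) = 0 holds for the shown terms, and no order-1 relation z(n) = α·z(n-1) + β fits.
Check at n=3: 2·5 + (1)·1 = 11. ✓

z(n) = 2z(n-1) + z(n-2), z(0) = 3, z(1) = 1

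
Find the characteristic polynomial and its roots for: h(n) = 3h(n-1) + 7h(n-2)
Substitute h(n) = rⁿ and divide through by rⁿ⁻²: r² - 3r - 7 = 0
Discriminant: 3² + 4·7 = 37, not a perfect square, so by the quadratic formula r = (3 ± √37)/2.
General solution: h(n) = A·r₁ⁿ + B·r₂ⁿ where r₁,r₂ = (3 ± √37)/2

Characteristic: r² - 3r - 7 = 0, Roots: r = (3 ± √37)/2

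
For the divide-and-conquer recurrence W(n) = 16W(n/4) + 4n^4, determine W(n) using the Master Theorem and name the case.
Master Theorem template: W(n) = a·W(n/b) + f(n).
Here: a=16, b=4, f(n)=4n^4
Compute log_b(a) = log_4(16) = 2.
f(n) = 4n^4 = Ω(n^(2+ε)) with ε = 2, and the regularity condition holds (a·f(n/b) = (a/b^4)·f(n) with a/b^4 = 4^-2 < 1). Case 3: W(n) = Θ(f(n)) = Θ(n^4).

Case 3: W(n) = Θ(n^4)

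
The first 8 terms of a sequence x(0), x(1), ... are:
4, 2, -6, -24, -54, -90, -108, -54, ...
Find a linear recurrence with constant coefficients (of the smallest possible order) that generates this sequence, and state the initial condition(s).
Look for the lowest-order linear relation among consecutive terms.
Observation: x(n) - 3·x(n-1) - (-3)·x(n-2) = 0 holds for the shown terms, and no order-1 relation x(n) = α·x(n-1) + β fits.
Check at n=3: 3·-6 + (-3)·2 = -24. ✓

x(n) = 3x(n-1) - 3x(n-2), x(0) = 4, x(1) = 2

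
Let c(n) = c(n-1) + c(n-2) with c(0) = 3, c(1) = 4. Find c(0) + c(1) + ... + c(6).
Computing the sequence terms: 3, 4, 7, 11, 18, 29, 47
Adding these values together:

119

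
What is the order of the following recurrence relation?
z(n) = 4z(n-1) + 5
The order is the largest lag k for which z(n-k) appears. Here the deepest term is z(n-1) (the 5 term is non-homogeneous and does not affect the order), so the order is 1.

Order 1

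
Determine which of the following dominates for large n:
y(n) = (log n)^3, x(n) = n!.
Comparing growth rates:
Growth-rate hierarchy: log n ≺ any polynomial ≺ any exponential cⁿ (c>1) ≺ n! ≺ nⁿ.
factorial dominates polylogarithmic (log n)^3 asymptotically.

x(n) grows faster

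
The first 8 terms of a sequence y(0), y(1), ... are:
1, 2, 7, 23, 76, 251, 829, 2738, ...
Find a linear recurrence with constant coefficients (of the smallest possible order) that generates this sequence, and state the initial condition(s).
Look for the lowest-order linear relation among consecutive terms.
Observation: y(n) - 3·y(n-1) - (1)·y(n-2) = 0 holds for the shown terms, and no order-1 relation y(n) = α·y(n-1) + β fits.
Check at n=3: 3·7 + (1)·2 = 23. ✓

y(n) = 3y(n-1) + y(n-2), y(0) = 1, y(1) = 2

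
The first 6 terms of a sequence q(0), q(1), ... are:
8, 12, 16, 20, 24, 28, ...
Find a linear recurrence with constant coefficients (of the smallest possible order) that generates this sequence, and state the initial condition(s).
Look for the lowest-order linear relation among consecutive terms.
Observation: consecutive differences are constant (= 4).
Check at n=2: 1·12 + 4 = 16. ✓

q(n) = q(n-1) + 4, q(0) = 8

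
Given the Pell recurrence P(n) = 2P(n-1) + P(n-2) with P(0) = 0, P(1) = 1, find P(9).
Computing the sequence terms:
0, 1, 2, 5, 12, 29, 70, 169, 408, 985

985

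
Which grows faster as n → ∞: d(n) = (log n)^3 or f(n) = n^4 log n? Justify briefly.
Comparing growth rates:
Growth-rate hierarchy: log n ≺ any polynomial ≺ any exponential cⁿ (c>1) ≺ n! ≺ nⁿ.
polynomial degree 4 (with log factor) dominates polylogarithmic (log n)^3 asymptotically.

f(n) grows faster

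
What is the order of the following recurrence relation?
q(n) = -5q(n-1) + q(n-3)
The order is the largest lag k for which q(n-k) appears. Here the deepest term is q(n-3), so the order is 3.

Order 3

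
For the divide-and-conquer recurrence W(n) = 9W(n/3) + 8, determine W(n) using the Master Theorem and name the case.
Master Theorem template: W(n) = a·W(n/b) + f(n).
Here: a=9, b=3, f(n)=8
Compute log_b(a) = log_3(9) = 2.
f(n) = 8 = O(n^(2-ε)) with ε = 2. Case 1: W(n) = Θ(n^log_b(a)) = Θ(n^2).

Case 1: W(n) = Θ(n^2)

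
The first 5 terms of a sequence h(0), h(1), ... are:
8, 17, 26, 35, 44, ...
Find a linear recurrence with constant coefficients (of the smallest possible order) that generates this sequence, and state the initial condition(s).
Look for the lowest-order linear relation among consecutive terms.
Observation: consecutive differences are constant (= 9).
Check at n=2: 1·17 + 9 = 26. ✓

h(n) = h(n-1) + 9, h(0) = 8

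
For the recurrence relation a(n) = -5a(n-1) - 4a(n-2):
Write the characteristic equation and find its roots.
Substitute a(n) = rⁿ and divide through by rⁿ⁻²: r² + 5r + 4 = 0
Factor: (r + 1)(r + 4) = 0, so r = -1, -4.
General solution: a(n) = A·(-1)ⁿ + B·(-4)ⁿ

Characteristic: r² + 5r + 4 = 0, Roots: r = -1, -4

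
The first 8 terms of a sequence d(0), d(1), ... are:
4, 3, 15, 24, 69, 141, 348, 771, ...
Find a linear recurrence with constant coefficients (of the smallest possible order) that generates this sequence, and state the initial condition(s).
Look for the lowest-order linear relation among consecutive terms.
Observation: d(n) - 1·d(n-1) - (3)·d(n-2) = 0 holds for the shown terms, and no order-1 relation d(n) = α·d(n-1) + β fits.
Check at n=3: 1·15 + (3)·3 = 24. ✓

d(n) = d(n-1) + 3d(n-2), d(0) = 4, d(1) = 3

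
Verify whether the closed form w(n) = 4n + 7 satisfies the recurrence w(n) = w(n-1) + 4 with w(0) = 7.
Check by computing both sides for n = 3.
From the recurrence with w(0) = 7:
  w(0) = 7, w(1) = 11, w(2) = 15, w(3) = 19
  so the recurrence gives w(3) = 19.
From the proposed closed form w(n) = 4n + 7:
  w(3) = 19.
Both sides give 19 at n = 3, and the initial condition(s) match, so the closed form is consistent.

Yes, the closed form is correct.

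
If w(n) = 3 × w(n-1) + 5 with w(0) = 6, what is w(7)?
Computing step by step:
w(0) = 6
w(1) = 3 × 6 + 5 = 23
w(2) = 3 × 23 + 5 = 74
w(3) = 3 × 74 + 5 = 227
w(4) = 3 × 227 + 5 = 686
w(5) = 3 × 686 + 5 = 2063
w(6) = 3 × 2063 + 5 = 6194
w(7) = 3 × 6194 + 5 = 18587

18587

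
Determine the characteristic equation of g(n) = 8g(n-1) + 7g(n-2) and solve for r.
Substitute g(n) = rⁿ and divide through by rⁿ⁻²: r² - 8r - 7 = 0
Discriminant: 8² + 4·7 = 92, not a perfect square, so by the quadratic formula r = (8 ± √92)/2.
General solution: g(n) = A·r₁ⁿ + B·r₂ⁿ where r₁,r₂ = (8 ± √92)/2

Characteristic: r² - 8r - 7 = 0, Roots: r = (8 ± √92)/2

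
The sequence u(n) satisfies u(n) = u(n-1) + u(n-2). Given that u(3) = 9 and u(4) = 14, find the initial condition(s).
Work backwards using u(k) = u(k+2) - u(k+1):
u(2) = u(4) - u(3) = 14 - 9 = 5
u(1) = u(3) - u(2) = 9 - 5 = 4
u(0) = u(2) - u(1) = 5 - 4 = 1

u(0) = 1, u(1) = 4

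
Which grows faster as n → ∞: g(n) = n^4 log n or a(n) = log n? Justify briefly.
Comparing growth rates:
Growth-rate hierarchy: log n ≺ any polynomial ≺ any exponential cⁿ (c>1) ≺ n! ≺ nⁿ.
polynomial degree 4 (with log factor) dominates logarithmic asymptotically.

g(n) grows faster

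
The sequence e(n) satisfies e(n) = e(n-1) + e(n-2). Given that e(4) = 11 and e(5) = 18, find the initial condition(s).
Work backwards using e(k) = e(k+2) - e(k+1):
e(3) = e(5) - e(4) = 18 - 11 = 7
e(2) = e(4) - e(3) = 11 - 7 = 4
e(1) = e(3) - e(2) = 7 - 4 = 3
e(0) = e(2) - e(1) = 4 - 3 = 1

e(0) = 1, e(1) = 3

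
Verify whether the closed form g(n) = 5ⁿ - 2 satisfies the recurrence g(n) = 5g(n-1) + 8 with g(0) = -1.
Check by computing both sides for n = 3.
From the recurrence with g(0) = -1:
  g(0) = -1, g(1) = 3, g(2) = 23, g(3) = 123
  so the recurrence gives g(3) = 123.
From the proposed closed form g(n) = 5ⁿ - 2:
  g(3) = 123.
Both sides give 123 at n = 3, and the initial condition(s) match, so the closed form is consistent.

Yes, the closed form is correct.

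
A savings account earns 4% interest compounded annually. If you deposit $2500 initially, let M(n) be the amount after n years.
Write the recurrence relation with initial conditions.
Each year the balance grows by 4%, i.e. is multiplied by 1 + 4/100 = 1.04, so M(n) = 1.04 × M(n-1). The initial deposit gives M(0) = 2500.
Unrolling gives the closed form M(n) = 2500 × (1.04)ⁿ.

M(n) = 1.04 × M(n-1), M(0) = 2500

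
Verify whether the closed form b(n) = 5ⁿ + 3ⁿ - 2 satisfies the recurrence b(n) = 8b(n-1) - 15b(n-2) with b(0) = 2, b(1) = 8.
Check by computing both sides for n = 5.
From the recurrence with b(0) = 2, b(1) = 8:
  b(0) = 2, b(1) = 8, b(2) = 34, b(3) = 152, b(4) = 706, b(5) = 3368
  so the recurrence gives b(5) = 3368.
From the proposed closed form b(n) = 5ⁿ + 3ⁿ - 2:
  b(5) = 3366.
The recurrence gives 3368 but the closed form gives 3366, so the closed form does not satisfy the recurrence.

No, the closed form is incorrect.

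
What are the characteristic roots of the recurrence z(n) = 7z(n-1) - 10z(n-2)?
Substitute z(n) = rⁿ and divide through by rⁿ⁻²: r² - 7r + 10 = 0
Factor: (r - 5)(r - 2) = 0, so r = 5, 2.
General solution: z(n) = A·5ⁿ + B·2ⁿ

Characteristic: r² - 7r + 10 = 0, Roots: r = 5, 2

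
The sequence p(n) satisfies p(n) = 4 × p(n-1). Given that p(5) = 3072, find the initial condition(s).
In general p(n) = 4ⁿ · p(0). At n = 5: p(0) = p(5) / 4^5 = 3072 / 1024 = 3.

p(0) = 3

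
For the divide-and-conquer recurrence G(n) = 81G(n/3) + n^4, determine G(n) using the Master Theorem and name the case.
Master Theorem template: G(n) = a·G(n/b) + f(n).
Here: a=81, b=3, f(n)=n^4
Compute log_b(a) = log_3(81) = 4.
f(n) = n^4 = Θ(n^4). Case 2: G(n) = Θ(n^4 log n).

Case 2: G(n) = Θ(n^4 log n)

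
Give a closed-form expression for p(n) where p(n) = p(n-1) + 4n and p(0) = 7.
Recurrence: p(n) = p(n-1) + 4n, initial: p(0) = 7.
Telescoping: p(n) = p(0) + 4·Σᵢ₌₁ⁿ i = 7 + 4·n(n+1)/2.

p(n) = 4·n(n+1)/2 + 7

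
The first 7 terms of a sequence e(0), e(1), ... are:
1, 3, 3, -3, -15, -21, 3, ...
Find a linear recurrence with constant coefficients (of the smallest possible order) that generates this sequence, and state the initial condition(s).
Look for the lowest-order linear relation among consecutive terms.
Observation: e(n) - 2·e(n-1) - (-3)·e(n-2) = 0 holds for the shown terms, and no order-1 relation e(n) = α·e(n-1) + β fits.
Check at n=3: 2·3 + (-3)·3 = -3. ✓

e(n) = 2e(n-1) - 3e(n-2), e(0) = 1, e(1) = 3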